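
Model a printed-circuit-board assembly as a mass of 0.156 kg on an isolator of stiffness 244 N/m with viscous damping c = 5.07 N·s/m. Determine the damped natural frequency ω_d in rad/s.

36.1 rad/s

ω_n = √(k/m) = √(244.0/0.156) = 39.55 rad/s.
Critical damping c_c = 2√(k·m) = 2√(244.0 × 0.156) = 12.34 N·s/m, so ζ = c/c_c = 5.07/12.34 = 0.4109.
ω_d = ω_n√(1 − ζ²) = 39.55 × √(1 − 0.169) = 36.06 rad/s.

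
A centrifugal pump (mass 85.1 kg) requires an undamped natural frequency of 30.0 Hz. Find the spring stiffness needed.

3020000 N/m

ω_n = 2πf_n = 2π × 30.0 = 188.5 rad/s.
k = m·ω_n² = 85.1 × 188.5² = 85.1 × 35530 = 3024000 N/m.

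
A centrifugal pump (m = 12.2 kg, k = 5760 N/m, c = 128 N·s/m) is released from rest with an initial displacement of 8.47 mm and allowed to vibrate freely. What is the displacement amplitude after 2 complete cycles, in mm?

0.372 mm

ζ = c/(2√(km)) = 128/(2√(5760 × 12.2)) = 128/530.2 = 0.2414.
Logarithmic decrement δ = 2πζ/√(1 − ζ²) = 2π × 0.2414/√(1 − 0.0583) = 1.563.
After n cycles, x_n/x₀ = e^(−nδ), so x_2 = 8.47 × e^(−2 × 1.563) = 8.47 × 0.04388 = 0.3716 mm.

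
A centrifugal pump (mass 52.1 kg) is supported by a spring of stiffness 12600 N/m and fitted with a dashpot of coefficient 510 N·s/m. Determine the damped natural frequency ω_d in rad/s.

ω_n = √(k/m) = √(12600/52.1) = 15.55 rad/s.
Critical damping c_c = 2√(k·m) = 2√(12600 × 52.1) = 1620 N·s/m, so ζ = c/c_c = 510/1620 = 0.3147.
ω_d = ω_n√(1 − ζ²) = 15.55 × √(1 − 0.0991) = 14.76 rad/s.

14.8 rad/s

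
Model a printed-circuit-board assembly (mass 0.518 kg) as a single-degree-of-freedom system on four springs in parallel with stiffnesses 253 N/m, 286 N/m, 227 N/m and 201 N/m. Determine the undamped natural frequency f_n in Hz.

Parallel springs add: k_eq = 253 + 286 + 227 + 201 = 967.0 N/m.
ω_n = √(k_eq/m) = √(967.0/0.518) = √1867 = 43.21 rad/s.
f_n = ω_n/(2π) = 43.21/6.283 = 6.877 Hz.

6.88 Hz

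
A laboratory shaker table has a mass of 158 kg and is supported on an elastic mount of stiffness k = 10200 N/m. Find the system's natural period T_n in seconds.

0.782 s

ω_n = √(k/m) = √(10200/158) = √64.56 = 8.035 rad/s.
T_n = 2π/ω_n = 6.283/8.035 = 0.7820 s.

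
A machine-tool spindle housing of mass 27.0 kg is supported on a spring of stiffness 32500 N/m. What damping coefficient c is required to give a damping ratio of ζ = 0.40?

749 N·s/m

c_c = 2√(k·m) = 2√(32500 × 27.0) = 1873 N·s/m.
c = ζ·c_c = 0.40 × 1873 = 749.4 N·s/m.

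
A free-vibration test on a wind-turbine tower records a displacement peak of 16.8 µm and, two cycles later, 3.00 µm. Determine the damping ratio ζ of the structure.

0.136

Logarithmic decrement δ = (1/n)·ln(x₀/x_n) = (1/2)·ln(16.8/3.00) = (1/2)·ln(5.600) = 0.8614.
ζ = δ/√(4π² + δ²) = 0.8614/√(39.48 + 0.742) = 0.8614/6.342 = 0.1358.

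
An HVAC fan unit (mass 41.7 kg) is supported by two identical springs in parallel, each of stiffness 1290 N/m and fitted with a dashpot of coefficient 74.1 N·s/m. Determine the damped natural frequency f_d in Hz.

Parallel springs add: k_eq = 2 × 1290 = 2580 N/m.
ω_n = √(k_eq/m) = √(2580/41.7) = 7.866 rad/s.
Critical damping c_c = 2√(k_eq·m) = 2√(2580 × 41.7) = 656.0 N·s/m, so ζ = c/c_c = 74.1/656.0 = 0.1130.
ω_d = ω_n√(1 − ζ²) = 7.866 × √(1 − 0.0128) = 7.815 rad/s.
f_d = ω_d/(2π) = 1.244 Hz.

1.24 Hz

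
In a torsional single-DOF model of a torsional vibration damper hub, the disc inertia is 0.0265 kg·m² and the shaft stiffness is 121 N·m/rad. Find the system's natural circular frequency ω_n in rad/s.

67.6 rad/s

ω_n = √(k_t/J) = √(121/0.0265) = √4566 = 67.57 rad/s.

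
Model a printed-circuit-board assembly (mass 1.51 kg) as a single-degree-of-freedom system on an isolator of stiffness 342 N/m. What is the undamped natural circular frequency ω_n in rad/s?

15.0 rad/s

ω_n = √(k/m) = √(342.0/1.51) = √226.5 = 15.05 rad/s.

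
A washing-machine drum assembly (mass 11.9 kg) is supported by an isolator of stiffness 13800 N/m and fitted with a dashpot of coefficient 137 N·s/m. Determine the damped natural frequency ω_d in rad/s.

ω_n = √(k/m) = √(13800/11.9) = 34.05 rad/s.
Critical damping c_c = 2√(k·m) = 2√(13800 × 11.9) = 810.5 N·s/m, so ζ = c/c_c = 137/810.5 = 0.1690.
ω_d = ω_n√(1 − ζ²) = 34.05 × √(1 − 0.0286) = 33.56 rad/s.

33.6 rad/s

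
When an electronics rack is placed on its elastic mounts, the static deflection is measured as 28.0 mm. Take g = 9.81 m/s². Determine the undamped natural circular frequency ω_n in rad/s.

18.7 rad/s

ω_n = √(g/δ_st) = √(9.81/0.0280) = √350.4 = 18.72 rad/s.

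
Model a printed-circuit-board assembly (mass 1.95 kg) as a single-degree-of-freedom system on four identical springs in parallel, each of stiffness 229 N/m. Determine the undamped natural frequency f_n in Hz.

Parallel springs add: k_eq = 4 × 229 = 916.0 N/m.
ω_n = √(k_eq/m) = √(916.0/1.95) = √469.7 = 21.67 rad/s.
f_n = ω_n/(2π) = 21.67/6.283 = 3.449 Hz.

3.45 Hz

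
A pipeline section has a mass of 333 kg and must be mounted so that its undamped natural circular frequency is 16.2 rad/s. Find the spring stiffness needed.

87400 N/m

k = m·ω_n² = 333 × 16.20² = 333 × 262.4 = 87390 N/m.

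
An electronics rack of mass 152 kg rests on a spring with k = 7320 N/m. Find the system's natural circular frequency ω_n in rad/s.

ω_n = √(k/m) = √(7320/152) = √48.16 = 6.940 rad/s.

6.94 rad/s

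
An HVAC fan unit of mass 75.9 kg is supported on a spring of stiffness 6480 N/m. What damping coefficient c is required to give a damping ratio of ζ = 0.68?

c_c = 2√(k·m) = 2√(6480 × 75.9) = 1403 N·s/m.
c = ζ·c_c = 0.68 × 1403 = 953.8 N·s/m.

954 N·s/m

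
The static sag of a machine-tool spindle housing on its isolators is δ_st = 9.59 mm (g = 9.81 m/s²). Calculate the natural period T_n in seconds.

0.196 s

ω_n = √(g/δ_st) = √(9.81/0.00959) = √1023 = 31.98 rad/s.
T_n = 2π/ω_n = 6.283/31.98 = 0.1965 s.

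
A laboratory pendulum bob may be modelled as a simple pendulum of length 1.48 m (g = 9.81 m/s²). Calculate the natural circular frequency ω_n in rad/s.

2.57 rad/s

For a simple pendulum ω_n = √(g/L) = √(9.81/1.48) = √6.628 = 2.575 rad/s.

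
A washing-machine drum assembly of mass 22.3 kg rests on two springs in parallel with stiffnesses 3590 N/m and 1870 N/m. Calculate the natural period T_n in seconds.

Parallel springs add: k_eq = 3590 + 1870 = 5460 N/m.
ω_n = √(k_eq/m) = √(5460/22.3) = √244.8 = 15.65 rad/s.
T_n = 2π/ω_n = 6.283/15.65 = 0.4015 s.

0.402 s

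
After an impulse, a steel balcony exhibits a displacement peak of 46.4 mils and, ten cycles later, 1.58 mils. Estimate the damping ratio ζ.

0.0537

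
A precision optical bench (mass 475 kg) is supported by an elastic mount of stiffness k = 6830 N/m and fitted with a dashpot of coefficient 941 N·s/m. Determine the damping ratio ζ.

ω_n = √(k/m) = √(6830/475) = 3.792 rad/s.
Critical damping c_c = 2√(k·m) = 2√(6830 × 475) = 3602 N·s/m, so ζ = c/c_c = 941/3602 = 0.2612.

0.261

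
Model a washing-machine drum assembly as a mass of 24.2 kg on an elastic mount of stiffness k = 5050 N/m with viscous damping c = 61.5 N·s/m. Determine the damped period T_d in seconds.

ω_n = √(k/m) = √(5050/24.2) = 14.45 rad/s.
Critical damping c_c = 2√(k·m) = 2√(5050 × 24.2) = 699.2 N·s/m, so ζ = c/c_c = 61.5/699.2 = 0.08796.
ω_d = ω_n√(1 − ζ²) = 14.45 × √(1 − 0.00774) = 14.39 rad/s.
T_d = 2π/ω_d = 0.4366 s.

0.437 s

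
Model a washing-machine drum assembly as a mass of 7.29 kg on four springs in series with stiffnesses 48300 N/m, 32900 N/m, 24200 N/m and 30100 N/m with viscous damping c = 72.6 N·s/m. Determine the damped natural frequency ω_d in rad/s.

Series springs: 1/k_eq = 1/48300 + 1/32900 + 1/24200 + 1/30100 = 0.0001256, so k_eq = 7959 N/m.
ω_n = √(k_eq/m) = √(7959/7.29) = 33.04 rad/s.
Critical damping c_c = 2√(k_eq·m) = 2√(7959 × 7.29) = 481.8 N·s/m, so ζ = c/c_c = 72.6/481.8 = 0.1507.
ω_d = ω_n√(1 − ζ²) = 33.04 × √(1 − 0.0227) = 32.66 rad/s.

32.7 rad/s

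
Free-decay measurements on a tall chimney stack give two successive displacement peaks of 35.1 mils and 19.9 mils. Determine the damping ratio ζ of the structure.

Logarithmic decrement δ = (1/n)·ln(x₀/x_n) = (1/1)·ln(35.1/19.9) = (1/1)·ln(1.764) = 0.5675.
ζ = δ/√(4π² + δ²) = 0.5675/√(39.48 + 0.322) = 0.5675/6.309 = 0.08995.

0.0900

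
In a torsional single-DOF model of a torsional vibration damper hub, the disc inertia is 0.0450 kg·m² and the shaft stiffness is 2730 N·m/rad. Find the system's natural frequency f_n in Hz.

ω_n = √(k_t/J) = √(2730/0.0450) = √60670 = 246.3 rad/s.
f_n = ω_n/(2π) = 246.3/6.283 = 39.20 Hz.

39.2 Hz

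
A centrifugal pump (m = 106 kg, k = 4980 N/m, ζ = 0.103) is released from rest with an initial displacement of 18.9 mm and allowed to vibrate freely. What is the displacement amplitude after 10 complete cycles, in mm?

Logarithmic decrement δ = 2πζ/√(1 − ζ²) = 2π × 0.1030/√(1 − 0.0106) = 0.6506.
After n cycles, x_n/x₀ = e^(−nδ), so x_10 = 18.9 × e^(−10 × 0.6506) = 18.9 × 0.001494 = 0.02824 mm.

0.0282 mm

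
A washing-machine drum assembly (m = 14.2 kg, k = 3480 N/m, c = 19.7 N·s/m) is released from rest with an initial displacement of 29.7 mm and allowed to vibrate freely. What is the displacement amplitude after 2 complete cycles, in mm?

ζ = c/(2√(km)) = 19.7/(2√(3480 × 14.2)) = 19.7/444.6 = 0.04431.
Logarithmic decrement δ = 2πζ/√(1 − ζ²) = 2π × 0.04431/√(1 − 0.00196) = 0.2787.
After n cycles, x_n/x₀ = e^(−nδ), so x_2 = 29.7 × e^(−2 × 0.2787) = 29.7 × 0.5727 = 17.01 mm.

17.0 mm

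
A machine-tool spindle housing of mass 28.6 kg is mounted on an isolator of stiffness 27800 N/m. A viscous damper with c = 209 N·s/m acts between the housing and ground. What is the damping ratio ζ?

ω_n = √(k/m) = √(27800/28.6) = 31.18 rad/s.
Critical damping c_c = 2√(k·m) = 2√(27800 × 28.6) = 1783 N·s/m, so ζ = c/c_c = 209/1783 = 0.1172.

0.117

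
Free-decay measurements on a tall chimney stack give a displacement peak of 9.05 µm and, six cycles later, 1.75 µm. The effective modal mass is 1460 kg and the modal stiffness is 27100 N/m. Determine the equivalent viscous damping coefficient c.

548 N·s/m

Logarithmic decrement δ = (1/n)·ln(x₀/x_n) = (1/6)·ln(9.05/1.75) = (1/6)·ln(5.171) = 0.2739.
ζ = δ/√(4π² + δ²) = 0.2739/√(39.48 + 0.0750) = 0.2739/6.289 = 0.04354.
c = ζ · 2√(km) = 0.04354 × 2√(27100 × 1460) = 0.04354 × 12580 = 547.8 N·s/m.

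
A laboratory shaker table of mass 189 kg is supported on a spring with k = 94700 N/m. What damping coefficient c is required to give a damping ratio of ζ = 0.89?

c_c = 2√(k·m) = 2√(94700 × 189) = 8461 N·s/m.
c = ζ·c_c = 0.89 × 8461 = 7531 N·s/m.

7530 N·s/m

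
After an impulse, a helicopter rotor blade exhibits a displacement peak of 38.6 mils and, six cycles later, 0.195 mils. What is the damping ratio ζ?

0.139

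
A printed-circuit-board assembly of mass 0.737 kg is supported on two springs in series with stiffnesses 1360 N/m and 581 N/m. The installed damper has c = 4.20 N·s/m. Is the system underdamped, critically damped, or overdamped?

underdamped

Series springs: 1/k_eq = 1/1360 + 1/581 = 0.002456, so k_eq = 407.1 N/m.
c_c = 2√(k_eq·m) = 34.64 N·s/m; ζ = c/c_c = 4.20/34.64 = 0.121.
Since ζ < 1 the system is underdamped.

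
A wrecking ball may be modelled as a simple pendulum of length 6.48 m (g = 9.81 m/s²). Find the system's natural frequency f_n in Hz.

For a simple pendulum ω_n = √(g/L) = √(9.81/6.48) = √1.514 = 1.230 rad/s.
f_n = ω_n/(2π) = 1.230/6.283 = 0.1958 Hz.

0.196 Hz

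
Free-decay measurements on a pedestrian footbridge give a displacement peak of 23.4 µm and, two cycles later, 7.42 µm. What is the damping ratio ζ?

0.0910

Logarithmic decrement δ = (1/n)·ln(x₀/x_n) = (1/2)·ln(23.4/7.42) = (1/2)·ln(3.154) = 0.5743.
ζ = δ/√(4π² + δ²) = 0.5743/√(39.48 + 0.330) = 0.5743/6.309 = 0.09102.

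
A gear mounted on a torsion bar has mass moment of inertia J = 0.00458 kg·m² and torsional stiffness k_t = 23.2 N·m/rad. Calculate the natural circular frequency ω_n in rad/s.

71.2 rad/s

ω_n = √(k_t/J) = √(23.2/0.00458) = √5066 = 71.17 rad/s.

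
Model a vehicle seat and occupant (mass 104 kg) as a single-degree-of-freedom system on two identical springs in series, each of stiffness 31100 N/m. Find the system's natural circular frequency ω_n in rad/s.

12.2 rad/s

Series springs: 1/k_eq = 2/31100, so k_eq = 31100/2 = 15550 N/m.
ω_n = √(k_eq/m) = √(15550/104) = √149.5 = 12.23 rad/s.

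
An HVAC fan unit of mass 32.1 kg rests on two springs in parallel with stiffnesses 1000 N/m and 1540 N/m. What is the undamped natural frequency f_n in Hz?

Parallel springs add: k_eq = 1000 + 1540 = 2540 N/m.
ω_n = √(k_eq/m) = √(2540/32.1) = √79.13 = 8.895 rad/s.
f_n = ω_n/(2π) = 8.895/6.283 = 1.416 Hz.

1.42 Hz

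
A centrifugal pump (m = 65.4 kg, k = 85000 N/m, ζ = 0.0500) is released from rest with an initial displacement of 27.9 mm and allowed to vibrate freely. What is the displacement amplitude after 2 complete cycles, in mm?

Logarithmic decrement δ = 2πζ/√(1 − ζ²) = 2π × 0.05000/√(1 − 0.00250) = 0.3146.
After n cycles, x_n/x₀ = e^(−nδ), so x_2 = 27.9 × e^(−2 × 0.3146) = 27.9 × 0.5331 = 14.87 mm.

14.9 mm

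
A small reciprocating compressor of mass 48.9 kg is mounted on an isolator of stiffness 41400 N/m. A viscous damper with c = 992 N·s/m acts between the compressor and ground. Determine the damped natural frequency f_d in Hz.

4.34 Hz

ω_n = √(k/m) = √(41400/48.9) = 29.10 rad/s.
Critical damping c_c = 2√(k·m) = 2√(41400 × 48.9) = 2846 N·s/m, so ζ = c/c_c = 992/2846 = 0.3486.
ω_d = ω_n√(1 − ζ²) = 29.10 × √(1 − 0.122) = 27.27 rad/s.
f_d = ω_d/(2π) = 4.340 Hz.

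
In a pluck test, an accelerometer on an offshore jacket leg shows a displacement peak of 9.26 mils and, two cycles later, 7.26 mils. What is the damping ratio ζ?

0.0194

Logarithmic decrement δ = (1/n)·ln(x₀/x_n) = (1/2)·ln(9.26/7.26) = (1/2)·ln(1.275) = 0.1217.
ζ = δ/√(4π² + δ²) = 0.1217/√(39.48 + 0.0148) = 0.1217/6.284 = 0.01936.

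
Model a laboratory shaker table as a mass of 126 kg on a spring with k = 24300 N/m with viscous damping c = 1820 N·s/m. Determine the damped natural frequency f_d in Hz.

ω_n = √(k/m) = √(24300/126) = 13.89 rad/s.
Critical damping c_c = 2√(k·m) = 2√(24300 × 126) = 3500 N·s/m, so ζ = c/c_c = 1820/3500 = 0.5201.
ω_d = ω_n√(1 − ζ²) = 13.89 × √(1 − 0.270) = 11.86 rad/s.
f_d = ω_d/(2π) = 1.888 Hz.

1.89 Hz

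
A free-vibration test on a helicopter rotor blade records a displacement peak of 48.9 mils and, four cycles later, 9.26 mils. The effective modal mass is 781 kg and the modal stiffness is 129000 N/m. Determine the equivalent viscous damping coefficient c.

1330 N·s/m

Logarithmic decrement δ = (1/n)·ln(x₀/x_n) = (1/4)·ln(48.9/9.26) = (1/4)·ln(5.281) = 0.4160.
ζ = δ/√(4π² + δ²) = 0.4160/√(39.48 + 0.173) = 0.4160/6.297 = 0.06607.
c = ζ · 2√(km) = 0.06607 × 2√(129000 × 781) = 0.06607 × 20070 = 1326 N·s/m.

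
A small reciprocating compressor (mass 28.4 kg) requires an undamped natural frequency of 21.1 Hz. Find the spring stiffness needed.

ω_n = 2πf_n = 2π × 21.1 = 132.6 rad/s.
k = m·ω_n² = 28.4 × 132.6² = 28.4 × 17580 = 499200 N/m.

499000 N/m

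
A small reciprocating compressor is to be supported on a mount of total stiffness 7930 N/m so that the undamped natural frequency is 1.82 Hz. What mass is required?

60.6 kg

ω_n = 2πf_n = 2π × 1.82 = 11.44 rad/s.
m = k/ω_n² = 7930/11.44² = 7930/130.8 = 60.64 kg.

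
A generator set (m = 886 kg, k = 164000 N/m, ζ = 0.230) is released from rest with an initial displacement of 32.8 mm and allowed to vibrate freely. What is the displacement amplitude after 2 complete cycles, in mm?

Logarithmic decrement δ = 2πζ/√(1 − ζ²) = 2π × 0.2300/√(1 − 0.0529) = 1.485.
After n cycles, x_n/x₀ = e^(−nδ), so x_2 = 32.8 × e^(−2 × 1.485) = 32.8 × 0.05131 = 1.683 mm.

1.68 mm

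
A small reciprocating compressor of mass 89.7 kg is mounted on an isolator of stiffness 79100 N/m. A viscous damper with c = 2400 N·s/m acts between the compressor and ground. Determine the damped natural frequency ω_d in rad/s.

26.5 rad/s

ω_n = √(k/m) = √(79100/89.7) = 29.70 rad/s.
Critical damping c_c = 2√(k·m) = 2√(79100 × 89.7) = 5327 N·s/m, so ζ = c/c_c = 2400/5327 = 0.4505.
ω_d = ω_n√(1 − ζ²) = 29.70 × √(1 − 0.203) = 26.51 rad/s.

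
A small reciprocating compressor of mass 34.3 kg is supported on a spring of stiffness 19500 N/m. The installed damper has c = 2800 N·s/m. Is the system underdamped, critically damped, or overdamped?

overdamped

c_c = 2√(k·m) = 1636 N·s/m; ζ = c/c_c = 2800/1636 = 1.71.
Since ζ > 1 the system is overdamped.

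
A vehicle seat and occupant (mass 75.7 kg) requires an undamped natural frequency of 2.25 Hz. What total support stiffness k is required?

ω_n = 2πf_n = 2π × 2.25 = 14.14 rad/s.
k = m·ω_n² = 75.7 × 14.14² = 75.7 × 199.9 = 15130 N/m.

15100 N/m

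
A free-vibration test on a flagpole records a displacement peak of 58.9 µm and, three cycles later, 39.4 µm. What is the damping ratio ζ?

Logarithmic decrement δ = (1/n)·ln(x₀/x_n) = (1/3)·ln(58.9/39.4) = (1/3)·ln(1.495) = 0.1340.
ζ = δ/√(4π² + δ²) = 0.1340/√(39.48 + 0.0180) = 0.1340/6.285 = 0.02133.

0.0213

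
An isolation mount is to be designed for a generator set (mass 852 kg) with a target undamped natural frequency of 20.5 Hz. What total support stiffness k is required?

14100000 N/m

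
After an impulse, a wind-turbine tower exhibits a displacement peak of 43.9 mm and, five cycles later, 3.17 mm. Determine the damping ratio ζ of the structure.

Logarithmic decrement δ = (1/n)·ln(x₀/x_n) = (1/5)·ln(43.9/3.17) = (1/5)·ln(13.85) = 0.5256.
ζ = δ/√(4π² + δ²) = 0.5256/√(39.48 + 0.276) = 0.5256/6.305 = 0.08337.

0.0834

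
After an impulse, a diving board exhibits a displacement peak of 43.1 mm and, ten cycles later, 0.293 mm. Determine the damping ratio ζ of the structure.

Logarithmic decrement δ = (1/n)·ln(x₀/x_n) = (1/10)·ln(43.1/0.293) = (1/10)·ln(147.1) = 0.4991.
ζ = δ/√(4π² + δ²) = 0.4991/√(39.48 + 0.249) = 0.4991/6.303 = 0.07919.

0.0792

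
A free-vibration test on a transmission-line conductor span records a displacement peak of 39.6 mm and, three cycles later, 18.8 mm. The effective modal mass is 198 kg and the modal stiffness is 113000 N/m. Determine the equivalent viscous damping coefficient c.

374 N·s/m

Logarithmic decrement δ = (1/n)·ln(x₀/x_n) = (1/3)·ln(39.6/18.8) = (1/3)·ln(2.106) = 0.2483.
ζ = δ/√(4π² + δ²) = 0.2483/√(39.48 + 0.0617) = 0.2483/6.288 = 0.03949.
c = ζ · 2√(km) = 0.03949 × 2√(113000 × 198) = 0.03949 × 9460 = 373.6 N·s/m.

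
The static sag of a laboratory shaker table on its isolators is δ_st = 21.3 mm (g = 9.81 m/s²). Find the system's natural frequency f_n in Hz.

3.42 Hz

ω_n = √(g/δ_st) = √(9.81/0.0213) = √460.6 = 21.46 rad/s.
f_n = ω_n/(2π) = 21.46/6.283 = 3.416 Hz.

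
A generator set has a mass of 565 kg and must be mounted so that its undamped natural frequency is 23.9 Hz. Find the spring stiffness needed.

12700000 N/m

ω_n = 2πf_n = 2π × 23.9 = 150.2 rad/s.
k = m·ω_n² = 565 × 150.2² = 565 × 22550 = 12740000 N/m.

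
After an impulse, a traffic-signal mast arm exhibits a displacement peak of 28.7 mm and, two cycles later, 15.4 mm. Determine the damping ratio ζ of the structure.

0.0495

Logarithmic decrement δ = (1/n)·ln(x₀/x_n) = (1/2)·ln(28.7/15.4) = (1/2)·ln(1.864) = 0.3113.
ζ = δ/√(4π² + δ²) = 0.3113/√(39.48 + 0.0969) = 0.3113/6.291 = 0.04948.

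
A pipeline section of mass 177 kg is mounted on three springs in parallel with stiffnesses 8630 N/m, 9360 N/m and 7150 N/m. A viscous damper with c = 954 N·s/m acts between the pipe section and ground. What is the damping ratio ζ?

0.226

Parallel springs add: k_eq = 8630 + 9360 + 7150 = 25140 N/m.
ω_n = √(k_eq/m) = √(25140/177) = 11.92 rad/s.
Critical damping c_c = 2√(k_eq·m) = 2√(25140 × 177) = 4219 N·s/m, so ζ = c/c_c = 954/4219 = 0.2261.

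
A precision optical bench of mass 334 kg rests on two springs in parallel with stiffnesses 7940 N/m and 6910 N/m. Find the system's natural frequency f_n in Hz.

1.06 Hz

Parallel springs add: k_eq = 7940 + 6910 = 14850 N/m.
ω_n = √(k_eq/m) = √(14850/334) = √44.46 = 6.668 rad/s.
f_n = ω_n/(2π) = 6.668/6.283 = 1.061 Hz.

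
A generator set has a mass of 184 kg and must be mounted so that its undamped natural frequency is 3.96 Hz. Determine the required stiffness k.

ω_n = 2πf_n = 2π × 3.96 = 24.88 rad/s.
k = m·ω_n² = 184 × 24.88² = 184 × 619.1 = 113900 N/m.

114000 N/m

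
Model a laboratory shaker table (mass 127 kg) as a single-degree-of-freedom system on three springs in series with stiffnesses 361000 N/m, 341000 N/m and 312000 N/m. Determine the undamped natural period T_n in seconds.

Series springs: 1/k_eq = 1/361000 + 1/341000 + 1/312000 = 8.908×10^-6, so k_eq = 112300 N/m.
ω_n = √(k_eq/m) = √(112300/127) = √883.9 = 29.73 rad/s.
T_n = 2π/ω_n = 6.283/29.73 = 0.2113 s.

0.211 s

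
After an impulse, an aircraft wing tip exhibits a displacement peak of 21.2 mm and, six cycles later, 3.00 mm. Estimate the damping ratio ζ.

Logarithmic decrement δ = (1/n)·ln(x₀/x_n) = (1/6)·ln(21.2/3.00) = (1/6)·ln(7.067) = 0.3259.
ζ = δ/√(4π² + δ²) = 0.3259/√(39.48 + 0.106) = 0.3259/6.292 = 0.05180.

0.0518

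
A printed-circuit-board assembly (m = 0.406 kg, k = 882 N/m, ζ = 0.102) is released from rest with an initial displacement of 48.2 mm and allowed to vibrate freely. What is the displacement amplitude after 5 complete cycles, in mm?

Logarithmic decrement δ = 2πζ/√(1 − ζ²) = 2π × 0.1020/√(1 − 0.0104) = 0.6442.
After n cycles, x_n/x₀ = e^(−nδ), so x_5 = 48.2 × e^(−5 × 0.6442) = 48.2 × 0.03991 = 1.923 mm.

1.92 mm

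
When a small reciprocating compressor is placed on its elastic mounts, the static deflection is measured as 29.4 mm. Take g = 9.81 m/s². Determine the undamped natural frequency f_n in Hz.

2.91 Hz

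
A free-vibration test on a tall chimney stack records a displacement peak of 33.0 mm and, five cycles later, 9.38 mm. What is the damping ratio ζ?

0.0400

Logarithmic decrement δ = (1/n)·ln(x₀/x_n) = (1/5)·ln(33.0/9.38) = (1/5)·ln(3.518) = 0.2516.
ζ = δ/√(4π² + δ²) = 0.2516/√(39.48 + 0.0633) = 0.2516/6.288 = 0.04001.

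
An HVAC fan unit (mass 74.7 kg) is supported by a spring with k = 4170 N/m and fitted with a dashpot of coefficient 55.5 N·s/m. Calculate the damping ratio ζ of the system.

ω_n = √(k/m) = √(4170/74.7) = 7.471 rad/s.
Critical damping c_c = 2√(k·m) = 2√(4170 × 74.7) = 1116 N·s/m, so ζ = c/c_c = 55.5/1116 = 0.04972.

0.0497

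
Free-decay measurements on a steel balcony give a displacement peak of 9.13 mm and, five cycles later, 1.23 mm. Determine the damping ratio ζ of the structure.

Logarithmic decrement δ = (1/n)·ln(x₀/x_n) = (1/5)·ln(9.13/1.23) = (1/5)·ln(7.423) = 0.4009.
ζ = δ/√(4π² + δ²) = 0.4009/√(39.48 + 0.161) = 0.4009/6.296 = 0.06368.

0.0637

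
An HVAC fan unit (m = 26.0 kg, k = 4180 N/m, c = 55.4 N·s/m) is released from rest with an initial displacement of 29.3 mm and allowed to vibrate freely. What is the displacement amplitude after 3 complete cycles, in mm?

ζ = c/(2√(km)) = 55.4/(2√(4180 × 26.0)) = 55.4/659.3 = 0.08402.
Logarithmic decrement δ = 2πζ/√(1 − ζ²) = 2π × 0.08402/√(1 − 0.00706) = 0.5298.
After n cycles, x_n/x₀ = e^(−nδ), so x_3 = 29.3 × e^(−3 × 0.5298) = 29.3 × 0.2040 = 5.978 mm.

5.98 mm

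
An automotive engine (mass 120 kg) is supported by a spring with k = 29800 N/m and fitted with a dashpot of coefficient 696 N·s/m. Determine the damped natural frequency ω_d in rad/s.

ω_n = √(k/m) = √(29800/120) = 15.76 rad/s.
Critical damping c_c = 2√(k·m) = 2√(29800 × 120) = 3782 N·s/m, so ζ = c/c_c = 696/3782 = 0.1840.
ω_d = ω_n√(1 − ζ²) = 15.76 × √(1 − 0.0339) = 15.49 rad/s.

15.5 rad/s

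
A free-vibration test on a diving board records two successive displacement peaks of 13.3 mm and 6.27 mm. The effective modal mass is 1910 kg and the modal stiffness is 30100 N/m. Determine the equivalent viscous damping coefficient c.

1800 N·s/m

Logarithmic decrement δ = (1/n)·ln(x₀/x_n) = (1/1)·ln(13.3/6.27) = (1/1)·ln(2.121) = 0.7520.
ζ = δ/√(4π² + δ²) = 0.7520/√(39.48 + 0.565) = 0.7520/6.328 = 0.1188.
c = ζ · 2√(km) = 0.1188 × 2√(30100 × 1910) = 0.1188 × 15160 = 1802 N·s/m.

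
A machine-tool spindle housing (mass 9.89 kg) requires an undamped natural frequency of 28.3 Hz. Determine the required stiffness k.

ω_n = 2πf_n = 2π × 28.3 = 177.8 rad/s.
k = m·ω_n² = 9.89 × 177.8² = 9.89 × 31620 = 312700 N/m.

313000 N/m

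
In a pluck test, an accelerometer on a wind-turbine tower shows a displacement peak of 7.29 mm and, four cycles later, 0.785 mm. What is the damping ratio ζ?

0.0883

Logarithmic decrement δ = (1/n)·ln(x₀/x_n) = (1/4)·ln(7.29/0.785) = (1/4)·ln(9.287) = 0.5571.
ζ = δ/√(4π² + δ²) = 0.5571/√(39.48 + 0.310) = 0.5571/6.308 = 0.08833.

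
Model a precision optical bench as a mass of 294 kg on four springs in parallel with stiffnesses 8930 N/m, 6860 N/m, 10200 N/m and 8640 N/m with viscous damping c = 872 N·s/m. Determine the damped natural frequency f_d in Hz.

1.71 Hz

Parallel springs add: k_eq = 8930 + 6860 + 10200 + 8640 = 34630 N/m.
ω_n = √(k_eq/m) = √(34630/294) = 10.85 rad/s.
Critical damping c_c = 2√(k_eq·m) = 2√(34630 × 294) = 6382 N·s/m, so ζ = c/c_c = 872/6382 = 0.1366.
ω_d = ω_n√(1 − ζ²) = 10.85 × √(1 − 0.0187) = 10.75 rad/s.
f_d = ω_d/(2π) = 1.711 Hz.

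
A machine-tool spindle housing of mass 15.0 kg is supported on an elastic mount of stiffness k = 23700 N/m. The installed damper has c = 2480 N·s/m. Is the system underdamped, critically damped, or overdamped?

c_c = 2√(k·m) = 1192 N·s/m; ζ = c/c_c = 2480/1192 = 2.08.
Since ζ > 1 the system is overdamped.

overdamped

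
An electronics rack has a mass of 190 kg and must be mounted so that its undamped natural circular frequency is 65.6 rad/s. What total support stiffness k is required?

818000 N/m

k = m·ω_n² = 190 × 65.60² = 190 × 4303 = 817600 N/m.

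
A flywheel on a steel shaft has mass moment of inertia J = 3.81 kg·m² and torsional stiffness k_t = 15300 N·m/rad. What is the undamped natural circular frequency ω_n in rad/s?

ω_n = √(k_t/J) = √(15300/3.81) = √4016 = 63.37 rad/s.

63.4 rad/s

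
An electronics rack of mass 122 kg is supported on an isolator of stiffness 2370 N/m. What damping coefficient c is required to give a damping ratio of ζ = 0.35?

376 N·s/m

c_c = 2√(k·m) = 2√(2370 × 122) = 1075 N·s/m.
c = ζ·c_c = 0.35 × 1075 = 376.4 N·s/m.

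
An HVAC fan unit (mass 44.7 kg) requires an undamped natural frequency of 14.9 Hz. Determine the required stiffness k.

392000 N/m

ω_n = 2πf_n = 2π × 14.9 = 93.62 rad/s.
k = m·ω_n² = 44.7 × 93.62² = 44.7 × 8765 = 391800 N/m.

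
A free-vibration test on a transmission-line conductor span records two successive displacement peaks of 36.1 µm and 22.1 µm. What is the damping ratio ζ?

Logarithmic decrement δ = (1/n)·ln(x₀/x_n) = (1/1)·ln(36.1/22.1) = (1/1)·ln(1.633) = 0.4907.
ζ = δ/√(4π² + δ²) = 0.4907/√(39.48 + 0.241) = 0.4907/6.302 = 0.07786.

0.0779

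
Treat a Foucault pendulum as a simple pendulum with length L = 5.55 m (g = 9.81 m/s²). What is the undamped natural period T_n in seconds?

For a simple pendulum ω_n = √(g/L) = √(9.81/5.55) = √1.768 = 1.329 rad/s.
T_n = 2π/ω_n = 6.283/1.329 = 4.726 s.

4.73 s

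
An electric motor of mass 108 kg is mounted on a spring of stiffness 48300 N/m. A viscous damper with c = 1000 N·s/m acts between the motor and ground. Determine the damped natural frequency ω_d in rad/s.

20.6 rad/s

ω_n = √(k/m) = √(48300/108) = 21.15 rad/s.
Critical damping c_c = 2√(k·m) = 2√(48300 × 108) = 4568 N·s/m, so ζ = c/c_c = 1000/4568 = 0.2189.
ω_d = ω_n√(1 − ζ²) = 21.15 × √(1 − 0.0479) = 20.63 rad/s.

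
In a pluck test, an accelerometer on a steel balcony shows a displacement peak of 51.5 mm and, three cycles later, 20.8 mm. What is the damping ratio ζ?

Logarithmic decrement δ = (1/n)·ln(x₀/x_n) = (1/3)·ln(51.5/20.8) = (1/3)·ln(2.476) = 0.3022.
ζ = δ/√(4π² + δ²) = 0.3022/√(39.48 + 0.0913) = 0.3022/6.290 = 0.04804.

0.0480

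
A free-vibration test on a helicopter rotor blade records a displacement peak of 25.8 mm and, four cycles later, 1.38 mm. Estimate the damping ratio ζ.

Logarithmic decrement δ = (1/n)·ln(x₀/x_n) = (1/4)·ln(25.8/1.38) = (1/4)·ln(18.70) = 0.7321.
ζ = δ/√(4π² + δ²) = 0.7321/√(39.48 + 0.536) = 0.7321/6.326 = 0.1157.

0.116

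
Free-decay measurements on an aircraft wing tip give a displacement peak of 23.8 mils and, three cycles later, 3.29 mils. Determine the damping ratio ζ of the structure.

Logarithmic decrement δ = (1/n)·ln(x₀/x_n) = (1/3)·ln(23.8/3.29) = (1/3)·ln(7.234) = 0.6596.
ζ = δ/√(4π² + δ²) = 0.6596/√(39.48 + 0.435) = 0.6596/6.318 = 0.1044.

0.104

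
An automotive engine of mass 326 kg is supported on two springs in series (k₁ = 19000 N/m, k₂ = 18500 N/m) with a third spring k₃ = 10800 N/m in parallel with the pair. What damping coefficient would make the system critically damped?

5130 N·s/m

Series pair: k_s = k₁k₂/(k₁+k₂) = (19000)(18500)/(19000 + 18500) = 9373 N/m. In parallel with k₃: k_eq = 9373 + 10800 = 20170 N/m.
c_c = 2√(k_eq·m) = 2√(20170 × 326) = 2 × 2564 = 5129 N·s/m.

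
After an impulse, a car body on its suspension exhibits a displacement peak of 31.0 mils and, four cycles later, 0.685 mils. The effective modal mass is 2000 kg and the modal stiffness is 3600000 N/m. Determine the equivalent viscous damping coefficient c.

25500 N·s/m

Logarithmic decrement δ = (1/n)·ln(x₀/x_n) = (1/4)·ln(31.0/0.685) = (1/4)·ln(45.26) = 0.9531.
ζ = δ/√(4π² + δ²) = 0.9531/√(39.48 + 0.908) = 0.9531/6.355 = 0.1500.
c = ζ · 2√(km) = 0.1500 × 2√(3600000 × 2000) = 0.1500 × 169700 = 25450 N·s/m.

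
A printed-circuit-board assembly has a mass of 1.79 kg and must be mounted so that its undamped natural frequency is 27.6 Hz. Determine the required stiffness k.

53800 N/m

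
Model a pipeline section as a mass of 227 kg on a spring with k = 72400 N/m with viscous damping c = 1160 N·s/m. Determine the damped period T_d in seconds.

0.355 s

ω_n = √(k/m) = √(72400/227) = 17.86 rad/s.
Critical damping c_c = 2√(k·m) = 2√(72400 × 227) = 8108 N·s/m, so ζ = c/c_c = 1160/8108 = 0.1431.
ω_d = ω_n√(1 − ζ²) = 17.86 × √(1 − 0.0205) = 17.68 rad/s.
T_d = 2π/ω_d = 0.3555 s.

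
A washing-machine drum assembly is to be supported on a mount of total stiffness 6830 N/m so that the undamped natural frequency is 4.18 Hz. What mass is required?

9.90 kg

ω_n = 2πf_n = 2π × 4.18 = 26.26 rad/s.
m = k/ω_n² = 6830/26.26² = 6830/689.8 = 9.902 kg.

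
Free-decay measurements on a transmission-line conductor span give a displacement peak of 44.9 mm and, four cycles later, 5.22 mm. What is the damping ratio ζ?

Logarithmic decrement δ = (1/n)·ln(x₀/x_n) = (1/4)·ln(44.9/5.22) = (1/4)·ln(8.602) = 0.5380.
ζ = δ/√(4π² + δ²) = 0.5380/√(39.48 + 0.289) = 0.5380/6.306 = 0.08531.

0.0853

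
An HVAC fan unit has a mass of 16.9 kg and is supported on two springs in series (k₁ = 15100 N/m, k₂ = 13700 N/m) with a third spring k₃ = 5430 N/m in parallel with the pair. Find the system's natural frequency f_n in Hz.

4.35 Hz

Series pair: k_s = k₁k₂/(k₁+k₂) = (15100)(13700)/(15100 + 13700) = 7183 N/m. In parallel with k₃: k_eq = 7183 + 5430 = 12610 N/m.
ω_n = √(k_eq/m) = √(12610/16.9) = √746.3 = 27.32 rad/s.
f_n = ω_n/(2π) = 27.32/6.283 = 4.348 Hz.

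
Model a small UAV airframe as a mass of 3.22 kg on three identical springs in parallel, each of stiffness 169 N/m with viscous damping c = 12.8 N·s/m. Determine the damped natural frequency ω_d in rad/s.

12.4 rad/s

Parallel springs add: k_eq = 3 × 169 = 507.0 N/m.
ω_n = √(k_eq/m) = √(507.0/3.22) = 12.55 rad/s.
Critical damping c_c = 2√(k_eq·m) = 2√(507.0 × 3.22) = 80.81 N·s/m, so ζ = c/c_c = 12.8/80.81 = 0.1584.
ω_d = ω_n√(1 − ζ²) = 12.55 × √(1 − 0.0251) = 12.39 rad/s.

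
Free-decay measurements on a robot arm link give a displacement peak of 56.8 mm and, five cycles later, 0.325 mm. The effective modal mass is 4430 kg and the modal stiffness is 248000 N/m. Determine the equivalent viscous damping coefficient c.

Logarithmic decrement δ = (1/n)·ln(x₀/x_n) = (1/5)·ln(56.8/0.325) = (1/5)·ln(174.8) = 1.033.
ζ = δ/√(4π² + δ²) = 1.033/√(39.48 + 1.07) = 1.033/6.367 = 0.1622.
c = ζ · 2√(km) = 0.1622 × 2√(248000 × 4430) = 0.1622 × 66290 = 10750 N·s/m.

10800 N·s/m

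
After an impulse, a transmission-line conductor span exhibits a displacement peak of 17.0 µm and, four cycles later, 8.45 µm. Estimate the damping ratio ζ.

Logarithmic decrement δ = (1/n)·ln(x₀/x_n) = (1/4)·ln(17.0/8.45) = (1/4)·ln(2.012) = 0.1748.
ζ = δ/√(4π² + δ²) = 0.1748/√(39.48 + 0.0305) = 0.1748/6.286 = 0.02780.

0.0278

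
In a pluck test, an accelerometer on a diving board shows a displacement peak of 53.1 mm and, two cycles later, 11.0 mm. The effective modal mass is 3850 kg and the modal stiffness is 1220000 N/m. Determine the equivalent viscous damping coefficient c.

17000 N·s/m

Logarithmic decrement δ = (1/n)·ln(x₀/x_n) = (1/2)·ln(53.1/11.0) = (1/2)·ln(4.827) = 0.7871.
ζ = δ/√(4π² + δ²) = 0.7871/√(39.48 + 0.620) = 0.7871/6.332 = 0.1243.
c = ζ · 2√(km) = 0.1243 × 2√(1220000 × 3850) = 0.1243 × 137100 = 17040 N·s/m.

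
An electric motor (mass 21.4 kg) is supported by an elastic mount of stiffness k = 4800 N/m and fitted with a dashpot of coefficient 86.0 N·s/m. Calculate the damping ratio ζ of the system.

0.134

ω_n = √(k/m) = √(4800/21.4) = 14.98 rad/s.
Critical damping c_c = 2√(k·m) = 2√(4800 × 21.4) = 641.0 N·s/m, so ζ = c/c_c = 86.0/641.0 = 0.1342.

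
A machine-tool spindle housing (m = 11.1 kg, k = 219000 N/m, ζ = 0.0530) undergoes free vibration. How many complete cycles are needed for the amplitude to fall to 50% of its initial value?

3 cycles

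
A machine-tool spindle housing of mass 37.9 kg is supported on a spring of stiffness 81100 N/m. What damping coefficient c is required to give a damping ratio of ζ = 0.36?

1260 N·s/m

c_c = 2√(k·m) = 2√(81100 × 37.9) = 3506 N·s/m.
c = ζ·c_c = 0.36 × 3506 = 1262 N·s/m.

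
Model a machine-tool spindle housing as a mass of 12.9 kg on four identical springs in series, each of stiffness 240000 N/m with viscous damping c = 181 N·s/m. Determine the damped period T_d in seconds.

Series springs: 1/k_eq = 4/240000, so k_eq = 240000/4 = 60000 N/m.
ω_n = √(k_eq/m) = √(60000/12.9) = 68.20 rad/s.
Critical damping c_c = 2√(k_eq·m) = 2√(60000 × 12.9) = 1760 N·s/m, so ζ = c/c_c = 181/1760 = 0.1029.
ω_d = ω_n√(1 − ζ²) = 68.20 × √(1 − 0.0106) = 67.84 rad/s.
T_d = 2π/ω_d = 0.09262 s.

0.0926 s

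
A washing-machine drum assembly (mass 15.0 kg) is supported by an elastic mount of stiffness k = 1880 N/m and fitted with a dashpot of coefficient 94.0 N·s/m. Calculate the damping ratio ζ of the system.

ω_n = √(k/m) = √(1880/15.0) = 11.20 rad/s.
Critical damping c_c = 2√(k·m) = 2√(1880 × 15.0) = 335.9 N·s/m, so ζ = c/c_c = 94.0/335.9 = 0.2799.

0.280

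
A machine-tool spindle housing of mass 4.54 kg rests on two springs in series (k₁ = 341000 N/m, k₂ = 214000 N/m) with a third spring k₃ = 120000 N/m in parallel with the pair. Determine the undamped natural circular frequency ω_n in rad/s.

235 rad/s

Series pair: k_s = k₁k₂/(k₁+k₂) = (341000)(214000)/(341000 + 214000) = 131500 N/m. In parallel with k₃: k_eq = 131500 + 120000 = 251500 N/m.
ω_n = √(k_eq/m) = √(251500/4.54) = √55390 = 235.4 rad/s.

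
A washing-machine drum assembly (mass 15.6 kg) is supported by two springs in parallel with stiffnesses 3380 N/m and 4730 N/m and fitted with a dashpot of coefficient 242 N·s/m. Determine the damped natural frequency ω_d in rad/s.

Parallel springs add: k_eq = 3380 + 4730 = 8110 N/m.
ω_n = √(k_eq/m) = √(8110/15.6) = 22.80 rad/s.
Critical damping c_c = 2√(k_eq·m) = 2√(8110 × 15.6) = 711.4 N·s/m, so ζ = c/c_c = 242/711.4 = 0.3402.
ω_d = ω_n√(1 − ζ²) = 22.80 × √(1 − 0.116) = 21.44 rad/s.

21.4 rad/s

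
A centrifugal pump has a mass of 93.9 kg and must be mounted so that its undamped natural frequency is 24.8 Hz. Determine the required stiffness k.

ω_n = 2πf_n = 2π × 24.8 = 155.8 rad/s.
k = m·ω_n² = 93.9 × 155.8² = 93.9 × 24280 = 2280000 N/m.

2280000 N/m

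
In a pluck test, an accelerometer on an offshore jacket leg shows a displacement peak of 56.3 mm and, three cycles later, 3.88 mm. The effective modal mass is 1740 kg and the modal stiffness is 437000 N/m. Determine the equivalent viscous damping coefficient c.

Logarithmic decrement δ = (1/n)·ln(x₀/x_n) = (1/3)·ln(56.3/3.88) = (1/3)·ln(14.51) = 0.8916.
ζ = δ/√(4π² + δ²) = 0.8916/√(39.48 + 0.795) = 0.8916/6.346 = 0.1405.
c = ζ · 2√(km) = 0.1405 × 2√(437000 × 1740) = 0.1405 × 55150 = 7748 N·s/m.

7750 N·s/m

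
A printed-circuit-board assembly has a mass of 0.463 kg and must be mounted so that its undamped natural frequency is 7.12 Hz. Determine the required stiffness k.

ω_n = 2πf_n = 2π × 7.12 = 44.74 rad/s.
k = m·ω_n² = 0.463 × 44.74² = 0.463 × 2001 = 926.6 N/m.

927 N/m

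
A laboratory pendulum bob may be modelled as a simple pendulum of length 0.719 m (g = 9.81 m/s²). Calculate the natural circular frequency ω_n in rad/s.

3.69 rad/s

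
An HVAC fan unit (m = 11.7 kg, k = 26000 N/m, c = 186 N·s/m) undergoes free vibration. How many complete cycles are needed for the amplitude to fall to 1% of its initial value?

ζ = c/(2√(km)) = 186/(2√(26000 × 11.7)) = 186/1103 = 0.1686.
Logarithmic decrement δ = 2πζ/√(1 − ζ²) = 2π × 0.1686/√(1 − 0.0284) = 1.075.
x_n/x₀ = e^(−nδ) ≤ 0.01; take ln: n ≥ ln(1/0.01)/δ = 4.605/1.075 = 4.284.
So 5 complete cycles are required.

5 cycles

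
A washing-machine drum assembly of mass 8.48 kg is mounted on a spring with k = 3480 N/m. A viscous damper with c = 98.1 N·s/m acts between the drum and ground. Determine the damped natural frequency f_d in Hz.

3.09 Hz

ω_n = √(k/m) = √(3480/8.48) = 20.26 rad/s.
Critical damping c_c = 2√(k·m) = 2√(3480 × 8.48) = 343.6 N·s/m, so ζ = c/c_c = 98.1/343.6 = 0.2855.
ω_d = ω_n√(1 − ζ²) = 20.26 × √(1 − 0.0815) = 19.41 rad/s.
f_d = ω_d/(2π) = 3.090 Hz.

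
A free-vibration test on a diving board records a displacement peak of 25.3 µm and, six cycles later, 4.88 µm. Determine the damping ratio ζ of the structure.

Logarithmic decrement δ = (1/n)·ln(x₀/x_n) = (1/6)·ln(25.3/4.88) = (1/6)·ln(5.184) = 0.2743.
ζ = δ/√(4π² + δ²) = 0.2743/√(39.48 + 0.0752) = 0.2743/6.289 = 0.04361.

0.0436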